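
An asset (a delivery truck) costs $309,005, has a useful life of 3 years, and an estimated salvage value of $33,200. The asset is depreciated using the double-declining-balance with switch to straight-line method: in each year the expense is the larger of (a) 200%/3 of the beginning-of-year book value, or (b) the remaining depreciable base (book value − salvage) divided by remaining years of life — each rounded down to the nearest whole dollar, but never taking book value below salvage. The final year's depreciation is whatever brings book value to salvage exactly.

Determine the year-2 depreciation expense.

Depreciable base = $309,005 − $33,200 = $275,805.
Year 1: DB = ⌊$309,005 × 200%/3⌋ = $206,003; SL = ⌊$275,805/3⌋ = $91,935 → take DB $206,003. Book value $103,002.
Year 2: DB = ⌊$103,002 × 200%/3⌋ = $68,668; SL = ⌊$69,802/2⌋ = $34,901 → take DB $68,668. Book value $34,334.

$68,668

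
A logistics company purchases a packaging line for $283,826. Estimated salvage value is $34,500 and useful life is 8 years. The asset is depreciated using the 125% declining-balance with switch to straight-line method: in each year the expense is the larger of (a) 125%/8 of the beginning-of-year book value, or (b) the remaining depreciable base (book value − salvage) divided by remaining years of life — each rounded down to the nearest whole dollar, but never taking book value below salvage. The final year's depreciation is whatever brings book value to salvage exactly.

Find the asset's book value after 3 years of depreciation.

Depreciable base = $283,826 − $34,500 = $249,326.
Year 1: DB = ⌊$283,826 × 125%/8⌋ = $44,347; SL = ⌊$249,326/8⌋ = $31,165 → take DB $44,347. Book value $239,479.
Year 2: DB = ⌊$239,479 × 125%/8⌋ = $37,418; SL = ⌊$204,979/7⌋ = $29,282 → take DB $37,418. Book value $202,061.
Year 3: DB = ⌊$202,061 × 125%/8⌋ = $31,572; SL = ⌊$167,561/6⌋ = $27,926 → take DB $31,572. Book value $170,489.

$170,489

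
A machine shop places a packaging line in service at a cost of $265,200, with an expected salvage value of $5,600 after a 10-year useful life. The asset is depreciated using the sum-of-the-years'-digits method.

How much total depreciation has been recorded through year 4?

Depreciable base = $265,200 − $5,600 = $259,600.
Sum of the years' digits = 10+9+8+7+6+5+4+3+2+1 = 55.
Year 1: $259,600 × 10/55 = $47,200. Book value $218,000.
Year 2: $259,600 × 9/55 = $42,480. Book value $175,520.
Year 3: $259,600 × 8/55 = $37,760. Book value $137,760.
Year 4: $259,600 × 7/55 = $33,040. Book value $104,720.
Accumulated through year 4 = $265,200 − $104,720 = $160,480.

$160,480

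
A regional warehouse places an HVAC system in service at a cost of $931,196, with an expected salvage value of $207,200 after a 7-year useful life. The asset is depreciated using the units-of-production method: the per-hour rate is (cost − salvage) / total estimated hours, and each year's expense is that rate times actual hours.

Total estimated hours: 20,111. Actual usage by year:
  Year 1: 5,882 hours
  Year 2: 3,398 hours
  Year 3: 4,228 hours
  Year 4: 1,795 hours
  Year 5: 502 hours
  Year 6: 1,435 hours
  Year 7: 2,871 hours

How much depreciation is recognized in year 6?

$51,660

Depreciable base = $931,196 − $207,200 = $723,996.
Rate = $723,996 / 20,111 hours = $36 per hour.
Year 1: 5,882 × $36 = $211,752. Book value $719,444.
Year 2: 3,398 × $36 = $122,328. Book value $597,116.
Year 3: 4,228 × $36 = $152,208. Book value $444,908.
Year 4: 1,795 × $36 = $64,620. Book value $380,288.
Year 5: 502 × $36 = $18,072. Book value $362,216.
Year 6: 1,435 × $36 = $51,660. Book value $310,556.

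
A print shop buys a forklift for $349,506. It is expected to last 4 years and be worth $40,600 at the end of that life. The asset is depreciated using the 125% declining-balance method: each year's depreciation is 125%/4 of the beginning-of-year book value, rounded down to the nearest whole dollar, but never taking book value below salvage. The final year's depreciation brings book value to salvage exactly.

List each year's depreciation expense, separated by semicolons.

$109,220; $75,089; $51,624; $72,973

Depreciable base = $349,506 − $40,600 = $308,906.
Year 1: ⌊$349,506 × 125%/4⌋ = $109,220. Book value $240,286.
Year 2: ⌊$240,286 × 125%/4⌋ = $75,089. Book value $165,197.
Year 3: ⌊$165,197 × 125%/4⌋ = $51,624. Book value $113,573.
Year 4 (final): $113,573 − $40,600 = $72,973. Book value $40,600.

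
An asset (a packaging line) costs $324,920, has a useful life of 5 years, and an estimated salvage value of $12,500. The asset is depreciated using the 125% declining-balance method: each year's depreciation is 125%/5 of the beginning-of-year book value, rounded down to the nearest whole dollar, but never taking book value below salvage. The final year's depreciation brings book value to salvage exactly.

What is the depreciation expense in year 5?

Depreciable base = $324,920 − $12,500 = $312,420.
Year 1: ⌊$324,920 × 125%/5⌋ = $81,230. Book value $243,690.
Year 2: ⌊$243,690 × 125%/5⌋ = $60,922. Book value $182,768.
Year 3: ⌊$182,768 × 125%/5⌋ = $45,692. Book value $137,076.
Year 4: ⌊$137,076 × 125%/5⌋ = $34,269. Book value $102,807.
Year 5 (final): $102,807 − $12,500 = $90,307. Book value $12,500.

$90,307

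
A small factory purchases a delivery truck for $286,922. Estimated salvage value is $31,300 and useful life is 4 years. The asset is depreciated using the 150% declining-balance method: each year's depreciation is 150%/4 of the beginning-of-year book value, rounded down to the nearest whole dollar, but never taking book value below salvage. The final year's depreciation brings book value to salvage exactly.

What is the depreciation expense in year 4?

Depreciable base = $286,922 − $31,300 = $255,622.
Year 1: ⌊$286,922 × 150%/4⌋ = $107,595. Book value $179,327.
Year 2: ⌊$179,327 × 150%/4⌋ = $67,247. Book value $112,080.
Year 3: ⌊$112,080 × 150%/4⌋ = $42,030. Book value $70,050.
Year 4 (final): $70,050 − $31,300 = $38,750. Book value $31,300.

$38,750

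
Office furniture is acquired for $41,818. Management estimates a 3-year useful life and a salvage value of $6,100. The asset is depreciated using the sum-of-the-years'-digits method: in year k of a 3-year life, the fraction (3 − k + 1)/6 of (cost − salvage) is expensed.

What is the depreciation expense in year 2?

Depreciable base = $41,818 − $6,100 = $35,718.
Sum of the years' digits = 3+2+1 = 6.
Year 1: $35,718 × 3/6 = $17,859. Book value $23,959.
Year 2: $35,718 × 2/6 = $11,906. Book value $12,053.

$11,906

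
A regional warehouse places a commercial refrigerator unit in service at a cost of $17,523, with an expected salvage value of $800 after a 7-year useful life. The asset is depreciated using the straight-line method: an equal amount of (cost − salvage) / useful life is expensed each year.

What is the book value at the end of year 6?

Depreciable base = $17,523 − $800 = $16,723.
Annual expense = $16,723 / 7 = $2,389.
End of year 1: book value $15,134.
End of year 2: book value $12,745.
End of year 3: book value $10,356.
End of year 4: book value $7,967.
End of year 5: book value $5,578.
End of year 6: book value $3,189.

$3,189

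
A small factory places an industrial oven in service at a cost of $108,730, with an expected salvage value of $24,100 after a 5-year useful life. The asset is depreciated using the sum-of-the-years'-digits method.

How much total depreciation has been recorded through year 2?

Depreciable base = $108,730 − $24,100 = $84,630.
Sum of the years' digits = 5+4+3+2+1 = 15.
Year 1: $84,630 × 5/15 = $28,210. Book value $80,520.
Year 2: $84,630 × 4/15 = $22,568. Book value $57,952.
Accumulated through year 2 = $108,730 − $57,952 = $50,778.

$50,778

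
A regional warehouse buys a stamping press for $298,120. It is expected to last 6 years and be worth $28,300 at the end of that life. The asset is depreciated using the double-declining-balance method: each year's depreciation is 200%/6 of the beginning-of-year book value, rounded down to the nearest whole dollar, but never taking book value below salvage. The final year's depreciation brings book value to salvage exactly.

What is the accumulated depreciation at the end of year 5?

Depreciable base = $298,120 − $28,300 = $269,820.
Year 1: ⌊$298,120 × 200%/6⌋ = $99,373. Book value $198,747.
Year 2: ⌊$198,747 × 200%/6⌋ = $66,249. Book value $132,498.
Year 3: ⌊$132,498 × 200%/6⌋ = $44,166. Book value $88,332.
Year 4: ⌊$88,332 × 200%/6⌋ = $29,444. Book value $58,888.
Year 5: ⌊$58,888 × 200%/6⌋ = $19,629. Book value $39,259.
Accumulated through year 5 = $298,120 − $39,259 = $258,861.

$258,861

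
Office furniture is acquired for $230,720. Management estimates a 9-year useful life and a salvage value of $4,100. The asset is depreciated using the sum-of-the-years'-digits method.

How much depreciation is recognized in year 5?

$25,180

Depreciable base = $230,720 − $4,100 = $226,620.
Sum of the years' digits = 9+8+7+6+5+4+3+2+1 = 45.
Year 1: $226,620 × 9/45 = $45,324. Book value $185,396.
Year 2: $226,620 × 8/45 = $40,288. Book value $145,108.
Year 3: $226,620 × 7/45 = $35,252. Book value $109,856.
Year 4: $226,620 × 6/45 = $30,216. Book value $79,640.
Year 5: $226,620 × 5/45 = $25,180. Book value $54,460.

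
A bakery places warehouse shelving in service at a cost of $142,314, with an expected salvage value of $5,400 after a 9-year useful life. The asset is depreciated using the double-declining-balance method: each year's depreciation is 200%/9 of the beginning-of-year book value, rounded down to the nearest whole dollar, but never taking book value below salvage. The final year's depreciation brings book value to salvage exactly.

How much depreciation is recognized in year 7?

$7,001

Depreciable base = $142,314 − $5,400 = $136,914.
Year 1: ⌊$142,314 × 200%/9⌋ = $31,625. Book value $110,689.
Year 2: ⌊$110,689 × 200%/9⌋ = $24,597. Book value $86,092.
Year 3: ⌊$86,092 × 200%/9⌋ = $19,131. Book value $66,961.
Year 4: ⌊$66,961 × 200%/9⌋ = $14,880. Book value $52,081.
Year 5: ⌊$52,081 × 200%/9⌋ = $11,573. Book value $40,508.
Year 6: ⌊$40,508 × 200%/9⌋ = $9,001. Book value $31,507.
Year 7: ⌊$31,507 × 200%/9⌋ = $7,001. Book value $24,506.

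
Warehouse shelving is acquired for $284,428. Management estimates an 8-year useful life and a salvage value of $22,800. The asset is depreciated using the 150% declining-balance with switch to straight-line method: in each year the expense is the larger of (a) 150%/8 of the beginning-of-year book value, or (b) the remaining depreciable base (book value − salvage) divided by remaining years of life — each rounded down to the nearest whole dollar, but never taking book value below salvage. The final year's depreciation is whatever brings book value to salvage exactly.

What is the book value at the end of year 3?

Depreciable base = $284,428 − $22,800 = $261,628.
Year 1: DB = ⌊$284,428 × 150%/8⌋ = $53,330; SL = ⌊$261,628/8⌋ = $32,703 → take DB $53,330. Book value $231,098.
Year 2: DB = ⌊$231,098 × 150%/8⌋ = $43,330; SL = ⌊$208,298/7⌋ = $29,756 → take DB $43,330. Book value $187,768.
Year 3: DB = ⌊$187,768 × 150%/8⌋ = $35,206; SL = ⌊$164,968/6⌋ = $27,494 → take DB $35,206. Book value $152,562.

$152,562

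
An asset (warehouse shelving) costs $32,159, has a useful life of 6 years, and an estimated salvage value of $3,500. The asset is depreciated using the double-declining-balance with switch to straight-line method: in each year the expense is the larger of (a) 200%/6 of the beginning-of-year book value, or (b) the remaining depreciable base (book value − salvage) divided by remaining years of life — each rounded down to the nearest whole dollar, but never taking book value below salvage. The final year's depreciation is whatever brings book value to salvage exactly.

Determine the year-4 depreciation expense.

$3,176

Depreciable base = $32,159 − $3,500 = $28,659.
Year 1: DB = ⌊$32,159 × 200%/6⌋ = $10,719; SL = ⌊$28,659/6⌋ = $4,776 → take DB $10,719. Book value $21,440.
Year 2: DB = ⌊$21,440 × 200%/6⌋ = $7,146; SL = ⌊$17,940/5⌋ = $3,588 → take DB $7,146. Book value $14,294.
Year 3: DB = ⌊$14,294 × 200%/6⌋ = $4,764; SL = ⌊$10,794/4⌋ = $2,698 → take DB $4,764. Book value $9,530.
Year 4: DB = ⌊$9,530 × 200%/6⌋ = $3,176; SL = ⌊$6,030/3⌋ = $2,010 → take DB $3,176. Book value $6,354.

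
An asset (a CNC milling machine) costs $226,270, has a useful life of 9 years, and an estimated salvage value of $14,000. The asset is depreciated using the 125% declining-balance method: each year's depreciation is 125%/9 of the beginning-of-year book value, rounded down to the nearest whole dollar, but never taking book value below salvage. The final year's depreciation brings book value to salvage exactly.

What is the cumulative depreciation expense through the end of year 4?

$101,856

Depreciable base = $226,270 − $14,000 = $212,270.
Year 1: ⌊$226,270 × 125%/9⌋ = $31,426. Book value $194,844.
Year 2: ⌊$194,844 × 125%/9⌋ = $27,061. Book value $167,783.
Year 3: ⌊$167,783 × 125%/9⌋ = $23,303. Book value $144,480.
Year 4: ⌊$144,480 × 125%/9⌋ = $20,066. Book value $124,414.
Accumulated through year 4 = $226,270 − $124,414 = $101,856.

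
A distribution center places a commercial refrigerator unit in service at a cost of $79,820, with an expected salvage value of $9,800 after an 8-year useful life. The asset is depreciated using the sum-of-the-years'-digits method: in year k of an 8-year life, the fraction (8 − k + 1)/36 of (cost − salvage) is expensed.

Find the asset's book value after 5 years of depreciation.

$21,470

Depreciable base = $79,820 − $9,800 = $70,020.
Sum of the years' digits = 8+7+6+5+4+3+2+1 = 36.
Year 1: $70,020 × 8/36 = $15,560. Book value $64,260.
Year 2: $70,020 × 7/36 = $13,615. Book value $50,645.
Year 3: $70,020 × 6/36 = $11,670. Book value $38,975.
Year 4: $70,020 × 5/36 = $9,725. Book value $29,250.
Year 5: $70,020 × 4/36 = $7,780. Book value $21,470.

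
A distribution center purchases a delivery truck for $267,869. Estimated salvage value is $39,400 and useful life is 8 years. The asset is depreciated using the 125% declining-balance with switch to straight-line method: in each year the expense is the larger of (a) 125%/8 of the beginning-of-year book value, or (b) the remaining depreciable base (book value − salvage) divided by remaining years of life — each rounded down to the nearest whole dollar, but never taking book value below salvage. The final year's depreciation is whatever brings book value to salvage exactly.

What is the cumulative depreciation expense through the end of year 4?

Depreciable base = $267,869 − $39,400 = $228,469.
Year 1: DB = ⌊$267,869 × 125%/8⌋ = $41,854; SL = ⌊$228,469/8⌋ = $28,558 → take DB $41,854. Book value $226,015.
Year 2: DB = ⌊$226,015 × 125%/8⌋ = $35,314; SL = ⌊$186,615/7⌋ = $26,659 → take DB $35,314. Book value $190,701.
Year 3: DB = ⌊$190,701 × 125%/8⌋ = $29,797; SL = ⌊$151,301/6⌋ = $25,216 → take DB $29,797. Book value $160,904.
Year 4: DB = ⌊$160,904 × 125%/8⌋ = $25,141; SL = ⌊$121,504/5⌋ = $24,300 → take DB $25,141. Book value $135,763.
Accumulated through year 4 = $267,869 − $135,763 = $132,106.

$132,106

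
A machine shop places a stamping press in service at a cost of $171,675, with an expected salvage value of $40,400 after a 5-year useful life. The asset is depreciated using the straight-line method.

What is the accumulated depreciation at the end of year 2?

Depreciable base = $171,675 − $40,400 = $131,275.
Annual expense = $131,275 / 5 = $26,255.
End of year 1: book value $145,420.
End of year 2: book value $119,165.
Accumulated through year 2 = $171,675 − $119,165 = $52,510.

$52,510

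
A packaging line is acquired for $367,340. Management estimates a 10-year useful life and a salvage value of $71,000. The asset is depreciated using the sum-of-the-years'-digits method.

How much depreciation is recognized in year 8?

Depreciable base = $367,340 − $71,000 = $296,340.
Sum of the years' digits = 10+9+8+7+6+5+4+3+2+1 = 55.
Year 1: $296,340 × 10/55 = $53,880. Book value $313,460.
Year 2: $296,340 × 9/55 = $48,492. Book value $264,968.
Year 3: $296,340 × 8/55 = $43,104. Book value $221,864.
Year 4: $296,340 × 7/55 = $37,716. Book value $184,148.
Year 5: $296,340 × 6/55 = $32,328. Book value $151,820.
Year 6: $296,340 × 5/55 = $26,940. Book value $124,880.
Year 7: $296,340 × 4/55 = $21,552. Book value $103,328.
Year 8: $296,340 × 3/55 = $16,164. Book value $87,164.

$16,164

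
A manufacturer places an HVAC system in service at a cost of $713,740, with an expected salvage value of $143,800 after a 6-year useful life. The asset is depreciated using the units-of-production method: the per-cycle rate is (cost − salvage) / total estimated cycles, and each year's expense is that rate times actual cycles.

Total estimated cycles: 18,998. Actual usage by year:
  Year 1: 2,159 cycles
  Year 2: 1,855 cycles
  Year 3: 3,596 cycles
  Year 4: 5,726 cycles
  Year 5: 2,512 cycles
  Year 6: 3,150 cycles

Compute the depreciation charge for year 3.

Depreciable base = $713,740 − $143,800 = $569,940.
Rate = $569,940 / 18,998 cycles = $30 per cycle.
Year 1: 2,159 × $30 = $64,770. Book value $648,970.
Year 2: 1,855 × $30 = $55,650. Book value $593,320.
Year 3: 3,596 × $30 = $107,880. Book value $485,440.

$107,880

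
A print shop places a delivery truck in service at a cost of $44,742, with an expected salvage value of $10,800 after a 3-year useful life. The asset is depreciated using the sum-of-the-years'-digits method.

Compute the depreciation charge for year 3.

Depreciable base = $44,742 − $10,800 = $33,942.
Sum of the years' digits = 3+2+1 = 6.
Year 1: $33,942 × 3/6 = $16,971. Book value $27,771.
Year 2: $33,942 × 2/6 = $11,314. Book value $16,457.
Year 3: $33,942 × 1/6 = $5,657. Book value $10,800.

$5,657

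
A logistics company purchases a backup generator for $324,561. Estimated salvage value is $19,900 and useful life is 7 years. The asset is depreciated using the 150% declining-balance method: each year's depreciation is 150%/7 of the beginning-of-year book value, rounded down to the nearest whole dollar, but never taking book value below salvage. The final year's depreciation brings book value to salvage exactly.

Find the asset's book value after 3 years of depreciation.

$157,432

Depreciable base = $324,561 − $19,900 = $304,661.
Year 1: ⌊$324,561 × 150%/7⌋ = $69,548. Book value $255,013.
Year 2: ⌊$255,013 × 150%/7⌋ = $54,645. Book value $200,368.
Year 3: ⌊$200,368 × 150%/7⌋ = $42,936. Book value $157,432.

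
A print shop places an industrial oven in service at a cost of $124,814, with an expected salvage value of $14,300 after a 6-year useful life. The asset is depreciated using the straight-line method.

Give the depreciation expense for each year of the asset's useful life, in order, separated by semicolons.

Depreciable base = $124,814 − $14,300 = $110,514.
Annual expense = $110,514 / 6 = $18,419.
End of year 1: book value $106,395.
End of year 2: book value $87,976.
End of year 3: book value $69,557.
End of year 4: book value $51,138.
End of year 5: book value $32,719.
End of year 6: book value $14,300.

$18,419; $18,419; $18,419; $18,419; $18,419; $18,419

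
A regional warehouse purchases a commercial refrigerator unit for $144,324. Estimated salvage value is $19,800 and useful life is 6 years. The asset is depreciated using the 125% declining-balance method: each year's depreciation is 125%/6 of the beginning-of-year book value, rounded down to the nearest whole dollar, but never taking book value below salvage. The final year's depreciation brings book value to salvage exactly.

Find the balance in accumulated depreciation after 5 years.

Depreciable base = $144,324 − $19,800 = $124,524.
Year 1: ⌊$144,324 × 125%/6⌋ = $30,067. Book value $114,257.
Year 2: ⌊$114,257 × 125%/6⌋ = $23,803. Book value $90,454.
Year 3: ⌊$90,454 × 125%/6⌋ = $18,844. Book value $71,610.
Year 4: ⌊$71,610 × 125%/6⌋ = $14,918. Book value $56,692.
Year 5: ⌊$56,692 × 125%/6⌋ = $11,810. Book value $44,882.
Accumulated through year 5 = $144,324 − $44,882 = $99,442.

$99,442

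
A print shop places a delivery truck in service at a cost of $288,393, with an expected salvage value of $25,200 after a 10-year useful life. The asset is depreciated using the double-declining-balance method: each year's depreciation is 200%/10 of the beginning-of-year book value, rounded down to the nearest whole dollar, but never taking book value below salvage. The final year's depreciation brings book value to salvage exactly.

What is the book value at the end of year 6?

Depreciable base = $288,393 − $25,200 = $263,193.
Year 1: ⌊$288,393 × 200%/10⌋ = $57,678. Book value $230,715.
Year 2: ⌊$230,715 × 200%/10⌋ = $46,143. Book value $184,572.
Year 3: ⌊$184,572 × 200%/10⌋ = $36,914. Book value $147,658.
Year 4: ⌊$147,658 × 200%/10⌋ = $29,531. Book value $118,127.
Year 5: ⌊$118,127 × 200%/10⌋ = $23,625. Book value $94,502.
Year 6: ⌊$94,502 × 200%/10⌋ = $18,900. Book value $75,602.

$75,602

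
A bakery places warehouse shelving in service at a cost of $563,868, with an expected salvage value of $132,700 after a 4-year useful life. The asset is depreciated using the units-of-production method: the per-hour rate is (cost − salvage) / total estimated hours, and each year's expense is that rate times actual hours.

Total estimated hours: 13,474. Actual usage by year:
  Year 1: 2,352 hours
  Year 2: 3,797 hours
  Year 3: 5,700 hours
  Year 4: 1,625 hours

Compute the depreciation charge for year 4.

Depreciable base = $563,868 − $132,700 = $431,168.
Rate = $431,168 / 13,474 hours = $32 per hour.
Year 1: 2,352 × $32 = $75,264. Book value $488,604.
Year 2: 3,797 × $32 = $121,504. Book value $367,100.
Year 3: 5,700 × $32 = $182,400. Book value $184,700.
Year 4: 1,625 × $32 = $52,000. Book value $132,700.

$52,000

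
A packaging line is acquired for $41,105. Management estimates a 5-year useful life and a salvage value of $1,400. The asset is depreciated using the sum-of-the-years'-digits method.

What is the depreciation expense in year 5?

$2,647

Depreciable base = $41,105 − $1,400 = $39,705.
Sum of the years' digits = 5+4+3+2+1 = 15.
Year 1: $39,705 × 5/15 = $13,235. Book value $27,870.
Year 2: $39,705 × 4/15 = $10,588. Book value $17,282.
Year 3: $39,705 × 3/15 = $7,941. Book value $9,341.
Year 4: $39,705 × 2/15 = $5,294. Book value $4,047.
Year 5: $39,705 × 1/15 = $2,647. Book value $1,400.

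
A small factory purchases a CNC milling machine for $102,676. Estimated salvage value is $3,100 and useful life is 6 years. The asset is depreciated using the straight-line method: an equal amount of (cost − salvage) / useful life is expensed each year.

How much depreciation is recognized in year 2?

Depreciable base = $102,676 − $3,100 = $99,576.
Annual expense = $99,576 / 6 = $16,596.

$16,596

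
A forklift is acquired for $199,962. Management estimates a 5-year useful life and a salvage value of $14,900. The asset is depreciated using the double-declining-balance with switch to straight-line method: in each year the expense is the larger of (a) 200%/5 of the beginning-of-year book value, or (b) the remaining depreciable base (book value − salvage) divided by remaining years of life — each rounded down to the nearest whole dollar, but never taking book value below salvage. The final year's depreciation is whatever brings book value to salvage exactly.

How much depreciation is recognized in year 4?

Depreciable base = $199,962 − $14,900 = $185,062.
Year 1: DB = ⌊$199,962 × 200%/5⌋ = $79,984; SL = ⌊$185,062/5⌋ = $37,012 → take DB $79,984. Book value $119,978.
Year 2: DB = ⌊$119,978 × 200%/5⌋ = $47,991; SL = ⌊$105,078/4⌋ = $26,269 → take DB $47,991. Book value $71,987.
Year 3: DB = ⌊$71,987 × 200%/5⌋ = $28,794; SL = ⌊$57,087/3⌋ = $19,029 → take DB $28,794. Book value $43,193.
Year 4: DB = ⌊$43,193 × 200%/5⌋ = $17,277; SL = ⌊$28,293/2⌋ = $14,146 → take DB $17,277. Book value $25,916.

$17,277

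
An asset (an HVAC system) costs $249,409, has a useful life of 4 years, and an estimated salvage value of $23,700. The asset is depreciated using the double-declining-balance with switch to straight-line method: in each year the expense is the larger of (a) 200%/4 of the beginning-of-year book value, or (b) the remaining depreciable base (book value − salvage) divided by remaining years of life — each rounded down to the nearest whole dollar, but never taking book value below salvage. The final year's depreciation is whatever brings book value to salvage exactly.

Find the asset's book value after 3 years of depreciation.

Depreciable base = $249,409 − $23,700 = $225,709.
Year 1: DB = ⌊$249,409 × 200%/4⌋ = $124,704; SL = ⌊$225,709/4⌋ = $56,427 → take DB $124,704. Book value $124,705.
Year 2: DB = ⌊$124,705 × 200%/4⌋ = $62,352; SL = ⌊$101,005/3⌋ = $33,668 → take DB $62,352. Book value $62,353.
Year 3: DB = ⌊$62,353 × 200%/4⌋ = $31,176; SL = ⌊$38,653/2⌋ = $19,326 → take DB $31,176. Book value $31,177.

$31,177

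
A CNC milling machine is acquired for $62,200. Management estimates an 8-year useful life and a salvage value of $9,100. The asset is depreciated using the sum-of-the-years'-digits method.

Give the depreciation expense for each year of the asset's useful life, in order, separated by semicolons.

$11,800; $10,325; $8,850; $7,375; $5,900; $4,425; $2,950; $1,475

Depreciable base = $62,200 − $9,100 = $53,100.
Sum of the years' digits = 8+7+6+5+4+3+2+1 = 36.
Year 1: $53,100 × 8/36 = $11,800. Book value $50,400.
Year 2: $53,100 × 7/36 = $10,325. Book value $40,075.
Year 3: $53,100 × 6/36 = $8,850. Book value $31,225.
Year 4: $53,100 × 5/36 = $7,375. Book value $23,850.
Year 5: $53,100 × 4/36 = $5,900. Book value $17,950.
Year 6: $53,100 × 3/36 = $4,425. Book value $13,525.
Year 7: $53,100 × 2/36 = $2,950. Book value $10,575.
Year 8: $53,100 × 1/36 = $1,475. Book value $9,100.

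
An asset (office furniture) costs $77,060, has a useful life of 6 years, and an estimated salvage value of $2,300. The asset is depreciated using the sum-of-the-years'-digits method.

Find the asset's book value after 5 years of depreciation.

$5,860

Depreciable base = $77,060 − $2,300 = $74,760.
Sum of the years' digits = 6+5+4+3+2+1 = 21.
Year 1: $74,760 × 6/21 = $21,360. Book value $55,700.
Year 2: $74,760 × 5/21 = $17,800. Book value $37,900.
Year 3: $74,760 × 4/21 = $14,240. Book value $23,660.
Year 4: $74,760 × 3/21 = $10,680. Book value $12,980.
Year 5: $74,760 × 2/21 = $7,120. Book value $5,860.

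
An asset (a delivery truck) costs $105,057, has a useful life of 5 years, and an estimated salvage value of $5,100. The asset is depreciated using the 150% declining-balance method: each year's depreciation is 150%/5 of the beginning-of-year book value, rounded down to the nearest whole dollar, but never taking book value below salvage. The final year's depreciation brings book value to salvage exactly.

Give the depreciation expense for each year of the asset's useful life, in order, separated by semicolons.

$31,517; $22,062; $15,443; $10,810; $20,125

Depreciable base = $105,057 − $5,100 = $99,957.
Year 1: ⌊$105,057 × 150%/5⌋ = $31,517. Book value $73,540.
Year 2: ⌊$73,540 × 150%/5⌋ = $22,062. Book value $51,478.
Year 3: ⌊$51,478 × 150%/5⌋ = $15,443. Book value $36,035.
Year 4: ⌊$36,035 × 150%/5⌋ = $10,810. Book value $25,225.
Year 5 (final): $25,225 − $5,100 = $20,125. Book value $5,100.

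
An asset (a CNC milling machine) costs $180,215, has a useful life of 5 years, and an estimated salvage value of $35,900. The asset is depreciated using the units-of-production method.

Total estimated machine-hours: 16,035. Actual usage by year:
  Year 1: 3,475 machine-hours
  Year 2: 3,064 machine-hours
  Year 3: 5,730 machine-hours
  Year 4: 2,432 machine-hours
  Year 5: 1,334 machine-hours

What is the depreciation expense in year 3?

$51,570

Depreciable base = $180,215 − $35,900 = $144,315.
Rate = $144,315 / 16,035 machine-hours = $9 per machine-hour.
Year 1: 3,475 × $9 = $31,275. Book value $148,940.
Year 2: 3,064 × $9 = $27,576. Book value $121,364.
Year 3: 5,730 × $9 = $51,570. Book value $69,794.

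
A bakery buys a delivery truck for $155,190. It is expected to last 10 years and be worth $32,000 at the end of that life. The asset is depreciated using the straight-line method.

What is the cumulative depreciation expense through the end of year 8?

$98,552

Depreciable base = $155,190 − $32,000 = $123,190.
Annual expense = $123,190 / 10 = $12,319.
End of year 1: book value $142,871.
End of year 2: book value $130,552.
End of year 3: book value $118,233.
End of year 4: book value $105,914.
End of year 5: book value $93,595.
End of year 6: book value $81,276.
End of year 7: book value $68,957.
End of year 8: book value $56,638.
Accumulated through year 8 = $155,190 − $56,638 = $98,552.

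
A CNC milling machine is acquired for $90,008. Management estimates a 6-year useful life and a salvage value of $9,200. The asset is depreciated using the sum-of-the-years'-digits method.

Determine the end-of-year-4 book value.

Depreciable base = $90,008 − $9,200 = $80,808.
Sum of the years' digits = 6+5+4+3+2+1 = 21.
Year 1: $80,808 × 6/21 = $23,088. Book value $66,920.
Year 2: $80,808 × 5/21 = $19,240. Book value $47,680.
Year 3: $80,808 × 4/21 = $15,392. Book value $32,288.
Year 4: $80,808 × 3/21 = $11,544. Book value $20,744.

$20,744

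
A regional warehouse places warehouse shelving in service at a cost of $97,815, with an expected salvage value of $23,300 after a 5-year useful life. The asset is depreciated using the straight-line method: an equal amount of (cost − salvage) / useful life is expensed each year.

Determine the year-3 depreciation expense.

$14,903

Depreciable base = $97,815 − $23,300 = $74,515.
Annual expense = $74,515 / 5 = $14,903.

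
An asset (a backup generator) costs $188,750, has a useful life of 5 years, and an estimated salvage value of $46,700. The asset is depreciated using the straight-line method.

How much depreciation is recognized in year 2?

$28,410

Depreciable base = $188,750 − $46,700 = $142,050.
Annual expense = $142,050 / 5 = $28,410.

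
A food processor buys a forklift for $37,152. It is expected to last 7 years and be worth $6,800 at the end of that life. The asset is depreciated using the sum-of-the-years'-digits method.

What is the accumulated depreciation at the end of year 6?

$29,268

Depreciable base = $37,152 − $6,800 = $30,352.
Sum of the years' digits = 7+6+5+4+3+2+1 = 28.
Year 1: $30,352 × 7/28 = $7,588. Book value $29,564.
Year 2: $30,352 × 6/28 = $6,504. Book value $23,060.
Year 3: $30,352 × 5/28 = $5,420. Book value $17,640.
Year 4: $30,352 × 4/28 = $4,336. Book value $13,304.
Year 5: $30,352 × 3/28 = $3,252. Book value $10,052.
Year 6: $30,352 × 2/28 = $2,168. Book value $7,884.
Accumulated through year 6 = $37,152 − $7,884 = $29,268.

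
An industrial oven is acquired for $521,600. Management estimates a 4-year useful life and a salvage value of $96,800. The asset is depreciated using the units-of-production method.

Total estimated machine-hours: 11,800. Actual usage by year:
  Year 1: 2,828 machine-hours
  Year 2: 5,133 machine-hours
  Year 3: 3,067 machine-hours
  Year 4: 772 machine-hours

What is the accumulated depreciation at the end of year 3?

$397,008

Depreciable base = $521,600 − $96,800 = $424,800.
Rate = $424,800 / 11,800 machine-hours = $36 per machine-hour.
Year 1: 2,828 × $36 = $101,808. Book value $419,792.
Year 2: 5,133 × $36 = $184,788. Book value $235,004.
Year 3: 3,067 × $36 = $110,412. Book value $124,592.
Accumulated through year 3 = $521,600 − $124,592 = $397,008.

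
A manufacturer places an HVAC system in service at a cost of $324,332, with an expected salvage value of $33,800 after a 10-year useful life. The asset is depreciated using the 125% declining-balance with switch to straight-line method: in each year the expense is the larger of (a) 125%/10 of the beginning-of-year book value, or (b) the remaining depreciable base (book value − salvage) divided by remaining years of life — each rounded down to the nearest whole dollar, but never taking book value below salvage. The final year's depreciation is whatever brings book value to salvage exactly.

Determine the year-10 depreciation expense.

Depreciable base = $324,332 − $33,800 = $290,532.
Year 1: DB = ⌊$324,332 × 125%/10⌋ = $40,541; SL = ⌊$290,532/10⌋ = $29,053 → take DB $40,541. Book value $283,791.
Year 2: DB = ⌊$283,791 × 125%/10⌋ = $35,473; SL = ⌊$249,991/9⌋ = $27,776 → take DB $35,473. Book value $248,318.
Year 3: DB = ⌊$248,318 × 125%/10⌋ = $31,039; SL = ⌊$214,518/8⌋ = $26,814 → take DB $31,039. Book value $217,279.
Year 4: DB = ⌊$217,279 × 125%/10⌋ = $27,159; SL = ⌊$183,479/7⌋ = $26,211 → take DB $27,159. Book value $190,120.
Year 5: DB = ⌊$190,120 × 125%/10⌋ = $23,765; SL = ⌊$156,320/6⌋ = $26,053 → take SL $26,053. Book value $164,067.
Year 6: DB = ⌊$164,067 × 125%/10⌋ = $20,508; SL = ⌊$130,267/5⌋ = $26,053 → take SL $26,053. Book value $138,014.
Year 7: DB = ⌊$138,014 × 125%/10⌋ = $17,251; SL = ⌊$104,214/4⌋ = $26,053 → take SL $26,053. Book value $111,961.
Year 8: DB = ⌊$111,961 × 125%/10⌋ = $13,995; SL = ⌊$78,161/3⌋ = $26,053 → take SL $26,053. Book value $85,908.
Year 9: DB = ⌊$85,908 × 125%/10⌋ = $10,738; SL = ⌊$52,108/2⌋ = $26,054 → take SL $26,054. Book value $59,854.
Year 10 (final): $59,854 − $33,800 = $26,054. Book value $33,800.

$26,054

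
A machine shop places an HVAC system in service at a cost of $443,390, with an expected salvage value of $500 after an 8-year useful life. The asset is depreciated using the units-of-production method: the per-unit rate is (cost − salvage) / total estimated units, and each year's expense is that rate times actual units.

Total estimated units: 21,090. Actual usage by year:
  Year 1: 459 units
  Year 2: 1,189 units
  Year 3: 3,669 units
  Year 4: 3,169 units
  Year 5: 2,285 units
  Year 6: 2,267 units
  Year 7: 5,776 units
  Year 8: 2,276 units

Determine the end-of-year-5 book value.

Depreciable base = $443,390 − $500 = $442,890.
Rate = $442,890 / 21,090 units = $21 per unit.
Year 1: 459 × $21 = $9,639. Book value $433,751.
Year 2: 1,189 × $21 = $24,969. Book value $408,782.
Year 3: 3,669 × $21 = $77,049. Book value $331,733.
Year 4: 3,169 × $21 = $66,549. Book value $265,184.
Year 5: 2,285 × $21 = $47,985. Book value $217,199.

$217,199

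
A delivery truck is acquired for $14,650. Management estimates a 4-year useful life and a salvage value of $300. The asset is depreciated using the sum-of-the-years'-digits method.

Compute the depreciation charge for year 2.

$4,305

Depreciable base = $14,650 − $300 = $14,350.
Sum of the years' digits = 4+3+2+1 = 10.
Year 1: $14,350 × 4/10 = $5,740. Book value $8,910.
Year 2: $14,350 × 3/10 = $4,305. Book value $4,605.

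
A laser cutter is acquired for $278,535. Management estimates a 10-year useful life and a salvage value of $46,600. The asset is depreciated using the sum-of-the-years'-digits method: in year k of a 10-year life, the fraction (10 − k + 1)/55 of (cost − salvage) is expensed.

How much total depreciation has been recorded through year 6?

$189,765

Depreciable base = $278,535 − $46,600 = $231,935.
Sum of the years' digits = 10+9+8+7+6+5+4+3+2+1 = 55.
Year 1: $231,935 × 10/55 = $42,170. Book value $236,365.
Year 2: $231,935 × 9/55 = $37,953. Book value $198,412.
Year 3: $231,935 × 8/55 = $33,736. Book value $164,676.
Year 4: $231,935 × 7/55 = $29,519. Book value $135,157.
Year 5: $231,935 × 6/55 = $25,302. Book value $109,855.
Year 6: $231,935 × 5/55 = $21,085. Book value $88,770.
Accumulated through year 6 = $278,535 − $88,770 = $189,765.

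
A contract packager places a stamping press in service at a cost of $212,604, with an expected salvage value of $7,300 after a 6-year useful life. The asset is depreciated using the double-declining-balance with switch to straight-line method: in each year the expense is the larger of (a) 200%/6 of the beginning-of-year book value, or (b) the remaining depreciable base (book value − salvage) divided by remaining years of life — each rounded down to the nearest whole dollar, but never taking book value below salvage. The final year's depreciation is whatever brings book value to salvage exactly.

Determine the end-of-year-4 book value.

Depreciable base = $212,604 − $7,300 = $205,304.
Year 1: DB = ⌊$212,604 × 200%/6⌋ = $70,868; SL = ⌊$205,304/6⌋ = $34,217 → take DB $70,868. Book value $141,736.
Year 2: DB = ⌊$141,736 × 200%/6⌋ = $47,245; SL = ⌊$134,436/5⌋ = $26,887 → take DB $47,245. Book value $94,491.
Year 3: DB = ⌊$94,491 × 200%/6⌋ = $31,497; SL = ⌊$87,191/4⌋ = $21,797 → take DB $31,497. Book value $62,994.
Year 4: DB = ⌊$62,994 × 200%/6⌋ = $20,998; SL = ⌊$55,694/3⌋ = $18,564 → take DB $20,998. Book value $41,996.

$41,996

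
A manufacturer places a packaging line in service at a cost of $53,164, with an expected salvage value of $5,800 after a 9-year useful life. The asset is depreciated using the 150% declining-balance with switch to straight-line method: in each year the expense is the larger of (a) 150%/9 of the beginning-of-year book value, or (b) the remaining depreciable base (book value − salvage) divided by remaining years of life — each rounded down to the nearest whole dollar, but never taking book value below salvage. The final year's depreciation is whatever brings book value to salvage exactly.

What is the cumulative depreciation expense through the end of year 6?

Depreciable base = $53,164 − $5,800 = $47,364.
Year 1: DB = ⌊$53,164 × 150%/9⌋ = $8,860; SL = ⌊$47,364/9⌋ = $5,262 → take DB $8,860. Book value $44,304.
Year 2: DB = ⌊$44,304 × 150%/9⌋ = $7,384; SL = ⌊$38,504/8⌋ = $4,813 → take DB $7,384. Book value $36,920.
Year 3: DB = ⌊$36,920 × 150%/9⌋ = $6,153; SL = ⌊$31,120/7⌋ = $4,445 → take DB $6,153. Book value $30,767.
Year 4: DB = ⌊$30,767 × 150%/9⌋ = $5,127; SL = ⌊$24,967/6⌋ = $4,161 → take DB $5,127. Book value $25,640.
Year 5: DB = ⌊$25,640 × 150%/9⌋ = $4,273; SL = ⌊$19,840/5⌋ = $3,968 → take DB $4,273. Book value $21,367.
Year 6: DB = ⌊$21,367 × 150%/9⌋ = $3,561; SL = ⌊$15,567/4⌋ = $3,891 → take SL $3,891. Book value $17,476.
Accumulated through year 6 = $53,164 − $17,476 = $35,688.

$35,688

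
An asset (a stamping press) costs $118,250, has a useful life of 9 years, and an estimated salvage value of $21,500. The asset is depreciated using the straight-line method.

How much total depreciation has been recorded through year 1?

$10,750

Depreciable base = $118,250 − $21,500 = $96,750.
Annual expense = $96,750 / 9 = $10,750.
End of year 1: book value $107,500.
Accumulated through year 1 = $118,250 − $107,500 = $10,750.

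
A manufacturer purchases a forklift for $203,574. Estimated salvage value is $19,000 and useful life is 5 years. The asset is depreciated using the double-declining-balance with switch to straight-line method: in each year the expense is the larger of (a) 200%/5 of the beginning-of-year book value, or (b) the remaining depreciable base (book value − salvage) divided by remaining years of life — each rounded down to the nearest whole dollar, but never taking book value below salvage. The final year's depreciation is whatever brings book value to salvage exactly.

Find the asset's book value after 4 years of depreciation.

$26,384

Depreciable base = $203,574 − $19,000 = $184,574.
Year 1: DB = ⌊$203,574 × 200%/5⌋ = $81,429; SL = ⌊$184,574/5⌋ = $36,914 → take DB $81,429. Book value $122,145.
Year 2: DB = ⌊$122,145 × 200%/5⌋ = $48,858; SL = ⌊$103,145/4⌋ = $25,786 → take DB $48,858. Book value $73,287.
Year 3: DB = ⌊$73,287 × 200%/5⌋ = $29,314; SL = ⌊$54,287/3⌋ = $18,095 → take DB $29,314. Book value $43,973.
Year 4: DB = ⌊$43,973 × 200%/5⌋ = $17,589; SL = ⌊$24,973/2⌋ = $12,486 → take DB $17,589. Book value $26,384.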